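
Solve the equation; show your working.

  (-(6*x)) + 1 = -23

Step 1. [(-(6*x)) + 1 = -23] peel the +1: subtract 1 from each side, so sub: -(6*x) = -24.
Step 2. [-(6*x) = -24] leading − — multiply by −1 ⇒ neg: 6*x = 24.
Step 3. [6*x = 24] 6 out front; divide by 6 ⇒ div: x = 4.

Answer: x ∈ {4}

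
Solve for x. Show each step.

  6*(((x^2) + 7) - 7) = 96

Step 1. [6*(((x^2) + 7) - 7) = 96] divide by the outer 6, so div: ((x^2) + 7) - 7 = 16.
Step 2. [((x^2) + 7) - 7 = 16] -7 is outermost — add 7 both sides. So sub: (x^2) + 7 = 23.
Step 3. [(x^2) + 7 = 23] 7 comes off first (subtract 7) ⇒ sub: x^2 = 16.
Step 4. [x^2 = 16] √ both sides: 16 ≥ 0 gives two branches, so sqrt: x = 4 or -4.

Answer: x ∈ {-4, 4}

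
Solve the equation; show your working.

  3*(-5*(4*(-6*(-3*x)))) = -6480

Step 1. [3*(-5*(4*(-6*(-3*x)))) = -6480] leading coefficient 3: divide by 3, so div: -5*(4*(-6*(-3*x))) = -2160.
Step 2. [-5*(4*(-6*(-3*x))) = -2160] -5·(inner) — divide through by -5, so div: 4*(-6*(-3*x)) = 432.
Step 3. [4*(-6*(-3*x)) = 432] LHS = 4·(…); ÷4 both sides. So div: -6*(-3*x) = 108.
Step 4. [-6*(-3*x) = 108] LHS = -6·(…); ÷-6 both sides. So div: -3*x = -18.
Step 5. [-3*x = -18] leading coefficient -3: divide by -3, so div: x = 6.

Answer: x ∈ {6}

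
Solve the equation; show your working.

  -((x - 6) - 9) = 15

Step 1. [-((x - 6) - 9) = 15] LHS negated; negate both sides, so neg: (x - 6) - 9 = -15.
Step 2. [(x - 6) - 9 = -15] peel the -9: add 9 from each side. So sub: x - 6 = -6.
Step 3. [x - 6 = -6] peel the -6: add 6 from each side, so sub: x = 0.

Answer: x ∈ {0}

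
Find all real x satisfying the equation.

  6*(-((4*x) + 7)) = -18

Step 1. [6*(-((4*x) + 7)) = -18] LHS = 6·(…); ÷6 both sides ⇒ div: -((4*x) + 7) = -3.
Step 2. [-((4*x) + 7) = -3] LHS negated; negate both sides. So neg: (4*x) + 7 = 3.
Step 3. [(4*x) + 7 = 3] +7 is outermost — subtract 7 both sides. So sub: 4*x = -4.
Step 4. [4*x = -4] LHS = 4·(…); ÷4 both sides, so div: x = -1.

Answer: x ∈ {-1}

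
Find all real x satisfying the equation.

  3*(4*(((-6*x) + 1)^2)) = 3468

Step 1. [3*(4*(((-6*x) + 1)^2)) = 3468] leading coefficient 3: divide by 3 ⇒ div: 4*(((-6*x) + 1)^2) = 1156.
Step 2. [4*(((-6*x) + 1)^2) = 1156] divide by the outer 4, so div: ((-6*x) + 1)^2 = 289.
Step 3. [((-6*x) + 1)^2 = 289] 289 ≥ 0, LHS is (·)² — take ±√, so sqrt: (-6*x) + 1 = 17 or -17.
Step 4. [(-6*x) + 1 = 17 or -17] the outer +1 inverts by subtracting 1, so sub: -6*x = 16 or -18.
Step 5. [-6*x = 16 or -18] -6·(inner) — divide through by -6. So div: x = -8/3 or 3.

Answer: x ∈ {-8/3, 3}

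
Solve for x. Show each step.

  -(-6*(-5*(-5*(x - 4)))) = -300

Step 1. [-(-6*(-5*(-5*(x - 4)))) = -300] leading − — multiply by −1 ⇒ neg: -6*(-5*(-5*(x - 4))) = 300.
Step 2. [-6*(-5*(-5*(x - 4))) = 300] -6 out front; divide by -6. So div: -5*(-5*(x - 4)) = -50.
Step 3. [-5*(-5*(x - 4)) = -50] -5 out front; divide by -5, so div: -5*(x - 4) = 10.
Step 4. [-5*(x - 4) = 10] -5 out front; divide by -5, so div: x - 4 = -2.
Step 5. [x - 4 = -2] peel the -4: add 4 from each side, so sub: x = 2.

Answer: x ∈ {2}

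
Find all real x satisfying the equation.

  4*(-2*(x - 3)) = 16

Step 1. [4*(-2*(x - 3)) = 16] leading coefficient 4: divide by 4, so div: -2*(x - 3) = 4.
Step 2. [-2*(x - 3) = 4] divide by the outer -2. So div: x - 3 = -2.
Step 3. [x - 3 = -2] the outer -3 inverts by adding 3. So sub: x = 1.

Answer: x ∈ {1}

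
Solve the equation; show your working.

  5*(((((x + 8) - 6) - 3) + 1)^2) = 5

Step 1. [5*(((((x + 8) - 6) - 3) + 1)^2) = 5] leading coefficient 5: divide by 5. So div: ((((x + 8) - 6) - 3) + 1)^2 = 1.
Step 2. [((((x + 8) - 6) - 3) + 1)^2 = 1] √ both sides: 1 ≥ 0 gives two branches ⇒ sqrt: (((x + 8) - 6) - 3) + 1 = 1 or -1.
Step 3. [(((x + 8) - 6) - 3) + 1 = 1 or -1] subtract 1: x sits inside (… + 1), so sub: ((x + 8) - 6) - 3 = 0 or -2.
Step 4. [((x + 8) - 6) - 3 = 0 or -2] 3 comes off first (add 3) ⇒ sub: (x + 8) - 6 = 3 or 1.
Step 5. [(x + 8) - 6 = 3 or 1] peel the -6: add 6 from each side ⇒ sub: x + 8 = 9 or 7.
Step 6. [x + 8 = 9 or 7] peel the +8: subtract 8 from each side. So sub: x = 1 or -1.

Answer: x ∈ {-1, 1}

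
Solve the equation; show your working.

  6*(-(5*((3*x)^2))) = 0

Step 1. [6*(-(5*((3*x)^2))) = 0] leading coefficient 6: divide by 6. So div: -(5*((3*x)^2)) = 0.
Step 2. [-(5*((3*x)^2)) = 0] flip signs both sides ⇒ neg: 5*((3*x)^2) = 0.
Step 3. [5*((3*x)^2) = 0] leading coefficient 5: divide by 5, so div: (3*x)^2 = 0.
Step 4. [(3*x)^2 = 0] √ both sides: 0 ≥ 0 gives two branches, so sqrt: 3*x = 0.
Step 5. [3*x = 0] 3 out front; divide by 3 ⇒ div: x = 0.

Answer: x ∈ {0}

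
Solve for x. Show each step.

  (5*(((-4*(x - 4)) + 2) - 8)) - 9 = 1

Step 1. [(5*(((-4*(x - 4)) + 2) - 8)) - 9 = 1] peel the -9: add 9 from each side, so sub: 5*(((-4*(x - 4)) + 2) - 8) = 10.
Step 2. [5*(((-4*(x - 4)) + 2) - 8) = 10] leading coefficient 5: divide by 5, so div: ((-4*(x - 4)) + 2) - 8 = 2.
Step 3. [((-4*(x - 4)) + 2) - 8 = 2] add 8: x sits inside (… - 8), so sub: (-4*(x - 4)) + 2 = 10.
Step 4. [(-4*(x - 4)) + 2 = 10] 2 comes off first (subtract 2), so sub: -4*(x - 4) = 8.
Step 5. [-4*(x - 4) = 8] leading coefficient -4: divide by -4. So div: x - 4 = -2.
Step 6. [x - 4 = -2] peel the -4: add 4 from each side ⇒ sub: x = 2.

Answer: x ∈ {2}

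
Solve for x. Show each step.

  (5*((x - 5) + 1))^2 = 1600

Step 1. [(5*((x - 5) + 1))^2 = 1600] 1600 ≥ 0, LHS is (·)² — take ±√. So sqrt: 5*((x - 5) + 1) = 40 or -40.
Step 2. [5*((x - 5) + 1) = 40 or -40] divide by the outer 5, so div: (x - 5) + 1 = 8 or -8.
Step 3. [(x - 5) + 1 = 8 or -8] subtract 1: x sits inside (… + 1) ⇒ sub: x - 5 = 7 or -9.
Step 4. [x - 5 = 7 or -9] peel the -5: add 5 from each side, so sub: x = 12 or -4.

Answer: x ∈ {-4, 12}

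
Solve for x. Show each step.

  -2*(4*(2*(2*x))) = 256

Step 1. [-2*(4*(2*(2*x))) = 256] -2·(inner) — divide through by -2, so div: 4*(2*(2*x)) = -128.
Step 2. [4*(2*(2*x)) = -128] 4 out front; divide by 4, so div: 2*(2*x) = -32.
Step 3. [2*(2*x) = -32] 2 out front; divide by 2. So div: 2*x = -16.
Step 4. [2*x = -16] LHS = 2·(…); ÷2 both sides ⇒ div: x = -8.

Answer: x ∈ {-8}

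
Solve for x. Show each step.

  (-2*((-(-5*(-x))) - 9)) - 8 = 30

Step 1. [(-2*((-(-5*(-x))) - 9)) - 8 = 30] common factor -2 (LHS and 30) — divide through, so factor: ((-(-5*(-x))) - 9) + 4 = -15.
Step 2. [((-(-5*(-x))) - 9) + 4 = -15] peel the +4: subtract 4 from each side, so sub: (-(-5*(-x))) - 9 = -19.
Step 3. [(-(-5*(-x))) - 9 = -19] 9 comes off first (add 9) ⇒ sub: -(-5*(-x)) = -10.
Step 4. [-(-5*(-x)) = -10] leading − — multiply by −1, so neg: -5*(-x) = 10.
Step 5. [-5*(-x) = 10] LHS = -5·(…); ÷-5 both sides ⇒ div: -x = -2.
Step 6. [-x = -2] flip signs both sides, so neg: x = 2.

Answer: x ∈ {2}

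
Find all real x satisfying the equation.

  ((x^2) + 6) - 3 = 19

Step 1. [((x^2) + 6) - 3 = 19] peel the -3: add 3 from each side ⇒ sub: (x^2) + 6 = 22.
Step 2. [(x^2) + 6 = 22] +6 is outermost — subtract 6 both sides, so sub: x^2 = 16.
Step 3. [x^2 = 16] √ both sides: 16 ≥ 0 gives two branches. So sqrt: x = 4 or -4.

Answer: x ∈ {-4, 4}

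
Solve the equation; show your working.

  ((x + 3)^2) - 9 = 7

Step 1. [((x + 3)^2) - 9 = 7] 9 comes off first (add 9) ⇒ sub: (x + 3)^2 = 16.
Step 2. [(x + 3)^2 = 16] √ both sides: 16 ≥ 0 gives two branches. So sqrt: x + 3 = 4 or -4.
Step 3. [x + 3 = 4 or -4] peel the +3: subtract 3 from each side. So sub: x = 1 or -7.

Answer: x ∈ {-7, 1}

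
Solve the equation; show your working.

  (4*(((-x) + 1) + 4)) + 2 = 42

Step 1. [(4*(((-x) + 1) + 4)) + 2 = 42] subtract 2: x sits inside (… + 2). So sub: 4*(((-x) + 1) + 4) = 40.
Step 2. [4*(((-x) + 1) + 4) = 40] LHS = 4·(…); ÷4 both sides, so div: ((-x) + 1) + 4 = 10.
Step 3. [((-x) + 1) + 4 = 10] subtract 4: x sits inside (… + 4), so sub: (-x) + 1 = 6.
Step 4. [(-x) + 1 = 6] subtract 1: x sits inside (… + 1) ⇒ sub: -x = 5.
Step 5. [-x = 5] LHS negated; negate both sides, so neg: x = -5.

Answer: x ∈ {-5}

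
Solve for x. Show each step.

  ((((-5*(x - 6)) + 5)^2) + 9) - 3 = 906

Step 1. [((((-5*(x - 6)) + 5)^2) + 9) - 3 = 906] 3 comes off first (add 3). So sub: (((-5*(x - 6)) + 5)^2) + 9 = 909.
Step 2. [(((-5*(x - 6)) + 5)^2) + 9 = 909] +9 is outermost — subtract 9 both sides, so sub: ((-5*(x - 6)) + 5)^2 = 900.
Step 3. [((-5*(x - 6)) + 5)^2 = 900] √ both sides: 900 ≥ 0 gives two branches. So sqrt: (-5*(x - 6)) + 5 = 30 or -30.
Step 4. [(-5*(x - 6)) + 5 = 30 or -30] -5 | LHS and -5 | 30 or -30: pull -5 out. So factor: (x - 6) - 1 = -6 or 6.
Step 5. [(x - 6) - 1 = -6 or 6] the outer -1 inverts by adding 1 ⇒ sub: x - 6 = -5 or 7.
Step 6. [x - 6 = -5 or 7] add 6: x sits inside (… - 6). So sub: x = 1 or 13.

Answer: x ∈ {1, 13}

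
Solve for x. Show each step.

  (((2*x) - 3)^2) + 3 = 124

Step 1. [(((2*x) - 3)^2) + 3 = 124] +3 is outermost — subtract 3 both sides. So sub: ((2*x) - 3)^2 = 121.
Step 2. [((2*x) - 3)^2 = 121] LHS squared, RHS 121 ≥ 0: apply √ (±). So sqrt: (2*x) - 3 = 11 or -11.
Step 3. [(2*x) - 3 = 11 or -11] peel the -3: add 3 from each side ⇒ sub: 2*x = 14 or -8.
Step 4. [2*x = 14 or -8] 2 out front; divide by 2 ⇒ div: x = 7 or -4.

Answer: x ∈ {-4, 7}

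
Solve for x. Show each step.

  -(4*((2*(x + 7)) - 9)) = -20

Step 1. [-(4*((2*(x + 7)) - 9)) = -20] flip signs both sides, so neg: 4*((2*(x + 7)) - 9) = 20.
Step 2. [4*((2*(x + 7)) - 9) = 20] 4·(inner) — divide through by 4 ⇒ div: (2*(x + 7)) - 9 = 5.
Step 3. [(2*(x + 7)) - 9 = 5] 9 comes off first (add 9), so sub: 2*(x + 7) = 14.
Step 4. [2*(x + 7) = 14] divide by the outer 2. So div: x + 7 = 7.
Step 5. [x + 7 = 7] the outer +7 inverts by subtracting 7 ⇒ sub: x = 0.

Answer: x ∈ {0}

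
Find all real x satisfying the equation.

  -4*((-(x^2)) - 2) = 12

Step 1. [-4*((-(x^2)) - 2) = 12] -4 out front; divide by -4, so div: (-(x^2)) - 2 = -3.
Step 2. [(-(x^2)) - 2 = -3] add 2: x sits inside (… - 2), so sub: -(x^2) = -1.
Step 3. [-(x^2) = -1] leading − — multiply by −1. So neg: x^2 = 1.
Step 4. [x^2 = 1] √ both sides: 1 ≥ 0 gives two branches ⇒ sqrt: x = 1 or -1.

Answer: x ∈ {-1, 1}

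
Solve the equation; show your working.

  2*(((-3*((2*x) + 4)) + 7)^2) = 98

Step 1. [2*(((-3*((2*x) + 4)) + 7)^2) = 98] 2·(inner) — divide through by 2, so div: ((-3*((2*x) + 4)) + 7)^2 = 49.
Step 2. [((-3*((2*x) + 4)) + 7)^2 = 49] 49 ≥ 0, LHS is (·)² — take ±√ ⇒ sqrt: (-3*((2*x) + 4)) + 7 = 7 or -7.
Step 3. [(-3*((2*x) + 4)) + 7 = 7 or -7] +7 is outermost — subtract 7 both sides. So sub: -3*((2*x) + 4) = 0 or -14.
Step 4. [-3*((2*x) + 4) = 0 or -14] LHS = -3·(…); ÷-3 both sides, so div: (2*x) + 4 = 0 or 14/3.
Step 5. [(2*x) + 4 = 0 or 14/3] 4 comes off first (subtract 4) ⇒ sub: 2*x = -4 or 2/3.
Step 6. [2*x = -4 or 2/3] leading coefficient 2: divide by 2. So div: x = -2 or 1/3.

Answer: x ∈ {-2, 1/3}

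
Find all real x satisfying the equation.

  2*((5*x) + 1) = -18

Step 1. [2*((5*x) + 1) = -18] 2 out front; divide by 2 ⇒ div: (5*x) + 1 = -9.
Step 2. [(5*x) + 1 = -9] +1 is outermost — subtract 1 both sides, so sub: 5*x = -10.
Step 3. [5*x = -10] 5·(inner) — divide through by 5. So div: x = -2.

Answer: x ∈ {-2}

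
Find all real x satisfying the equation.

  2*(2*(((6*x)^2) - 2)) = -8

Step 1. [2*(2*(((6*x)^2) - 2)) = -8] leading coefficient 2: divide by 2. So div: 2*(((6*x)^2) - 2) = -4.
Step 2. [2*(((6*x)^2) - 2) = -4] 2·(inner) — divide through by 2. So div: ((6*x)^2) - 2 = -2.
Step 3. [((6*x)^2) - 2 = -2] -2 is outermost — add 2 both sides, so sub: (6*x)^2 = 0.
Step 4. [(6*x)^2 = 0] √ both sides: 0 ≥ 0 gives two branches. So sqrt: 6*x = 0.
Step 5. [6*x = 0] divide by the outer 6. So div: x = 0.

Answer: x ∈ {0}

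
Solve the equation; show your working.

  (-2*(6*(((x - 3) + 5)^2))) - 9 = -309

Step 1. [(-2*(6*(((x - 3) + 5)^2))) - 9 = -309] -9 is outermost — add 9 both sides ⇒ sub: -2*(6*(((x - 3) + 5)^2)) = -300.
Step 2. [-2*(6*(((x - 3) + 5)^2)) = -300] -2·(inner) — divide through by -2 ⇒ div: 6*(((x - 3) + 5)^2) = 150.
Step 3. [6*(((x - 3) + 5)^2) = 150] leading coefficient 6: divide by 6 ⇒ div: ((x - 3) + 5)^2 = 25.
Step 4. [((x - 3) + 5)^2 = 25] 25 ≥ 0, LHS is (·)² — take ±√, so sqrt: (x - 3) + 5 = 5 or -5.
Step 5. [(x - 3) + 5 = 5 or -5] peel the +5: subtract 5 from each side. So sub: x - 3 = 0 or -10.
Step 6. [x - 3 = 0 or -10] -3 is outermost — add 3 both sides ⇒ sub: x = 3 or -7.

Answer: x ∈ {-7, 3}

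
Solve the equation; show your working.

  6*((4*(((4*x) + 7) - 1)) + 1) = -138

Step 1. [6*((4*(((4*x) + 7) - 1)) + 1) = -138] 6·(inner) — divide through by 6 ⇒ div: (4*(((4*x) + 7) - 1)) + 1 = -23.
Step 2. [(4*(((4*x) + 7) - 1)) + 1 = -23] 1 comes off first (subtract 1), so sub: 4*(((4*x) + 7) - 1) = -24.
Step 3. [4*(((4*x) + 7) - 1) = -24] leading coefficient 4: divide by 4 ⇒ div: ((4*x) + 7) - 1 = -6.
Step 4. [((4*x) + 7) - 1 = -6] the outer -1 inverts by adding 1 ⇒ sub: (4*x) + 7 = -5.
Step 5. [(4*x) + 7 = -5] +7 is outermost — subtract 7 both sides ⇒ sub: 4*x = -12.
Step 6. [4*x = -12] leading coefficient 4: divide by 4 ⇒ div: x = -3.

Answer: x ∈ {-3}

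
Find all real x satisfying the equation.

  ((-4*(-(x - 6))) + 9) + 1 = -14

Step 1. [((-4*(-(x - 6))) + 9) + 1 = -14] 1 comes off first (subtract 1). So sub: (-4*(-(x - 6))) + 9 = -15.
Step 2. [(-4*(-(x - 6))) + 9 = -15] 9 comes off first (subtract 9), so sub: -4*(-(x - 6)) = -24.
Step 3. [-4*(-(x - 6)) = -24] -4·(inner) — divide through by -4, so div: -(x - 6) = 6.
Step 4. [-(x - 6) = 6] LHS negated; negate both sides, so neg: x - 6 = -6.
Step 5. [x - 6 = -6] peel the -6: add 6 from each side ⇒ sub: x = 0.

Answer: x ∈ {0}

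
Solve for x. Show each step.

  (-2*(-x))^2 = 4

Step 1. [(-2*(-x))^2 = 4] LHS squared, RHS 4 ≥ 0: apply √ (±) ⇒ sqrt: -2*(-x) = 2 or -2.
Step 2. [-2*(-x) = 2 or -2] leading coefficient -2: divide by -2. So div: -x = -1 or 1.
Step 3. [-x = -1 or 1] flip signs both sides, so neg: x = 1 or -1.

Answer: x ∈ {-1, 1}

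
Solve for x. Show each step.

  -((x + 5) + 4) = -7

Step 1. [-((x + 5) + 4) = -7] flip signs both sides, so neg: (x + 5) + 4 = 7.
Step 2. [(x + 5) + 4 = 7] the outer +4 inverts by subtracting 4, so sub: x + 5 = 3.
Step 3. [x + 5 = 3] subtract 5: x sits inside (… + 5) ⇒ sub: x = -2.

Answer: x ∈ {-2}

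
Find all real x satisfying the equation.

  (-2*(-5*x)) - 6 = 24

Step 1. [(-2*(-5*x)) - 6 = 24] add 6: x sits inside (… - 6) ⇒ sub: -2*(-5*x) = 30.
Step 2. [-2*(-5*x) = 30] divide by the outer -2 ⇒ div: -5*x = -15.
Step 3. [-5*x = -15] LHS = -5·(…); ÷-5 both sides, so div: x = 3.

Answer: x ∈ {3}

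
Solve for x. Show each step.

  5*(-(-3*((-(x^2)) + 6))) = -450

Step 1. [5*(-(-3*((-(x^2)) + 6))) = -450] divide by the outer 5, so div: -(-3*((-(x^2)) + 6)) = -90.
Step 2. [-(-3*((-(x^2)) + 6)) = -90] LHS negated; negate both sides ⇒ neg: -3*((-(x^2)) + 6) = 90.
Step 3. [-3*((-(x^2)) + 6) = 90] leading coefficient -3: divide by -3, so div: (-(x^2)) + 6 = -30.
Step 4. [(-(x^2)) + 6 = -30] +6 is outermost — subtract 6 both sides ⇒ sub: -(x^2) = -36.
Step 5. [-(x^2) = -36] flip signs both sides. So neg: x^2 = 36.
Step 6. [x^2 = 36] 36 ≥ 0, LHS is (·)² — take ±√, so sqrt: x = 6 or -6.

Answer: x ∈ {-6, 6}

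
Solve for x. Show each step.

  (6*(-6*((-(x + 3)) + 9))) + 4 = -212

Step 1. [(6*(-6*((-(x + 3)) + 9))) + 4 = -212] the outer +4 inverts by subtracting 4, so sub: 6*(-6*((-(x + 3)) + 9)) = -216.
Step 2. [6*(-6*((-(x + 3)) + 9)) = -216] 6·(inner) — divide through by 6 ⇒ div: -6*((-(x + 3)) + 9) = -36.
Step 3. [-6*((-(x + 3)) + 9) = -36] divide by the outer -6 ⇒ div: (-(x + 3)) + 9 = 6.
Step 4. [(-(x + 3)) + 9 = 6] subtract 9: x sits inside (… + 9), so sub: -(x + 3) = -3.
Step 5. [-(x + 3) = -3] flip signs both sides ⇒ neg: x + 3 = 3.
Step 6. [x + 3 = 3] subtract 3: x sits inside (… + 3), so sub: x = 0.

Answer: x ∈ {0}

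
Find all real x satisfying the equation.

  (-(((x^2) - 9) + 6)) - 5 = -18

Step 1. [(-(((x^2) - 9) + 6)) - 5 = -18] add 5: x sits inside (… - 5). So sub: -(((x^2) - 9) + 6) = -13.
Step 2. [-(((x^2) - 9) + 6) = -13] flip signs both sides. So neg: ((x^2) - 9) + 6 = 13.
Step 3. [((x^2) - 9) + 6 = 13] the outer +6 inverts by subtracting 6. So sub: (x^2) - 9 = 7.
Step 4. [(x^2) - 9 = 7] add 9: x sits inside (… - 9). So sub: x^2 = 16.
Step 5. [x^2 = 16] √ both sides: 16 ≥ 0 gives two branches. So sqrt: x = 4 or -4.

Answer: x ∈ {-4, 4}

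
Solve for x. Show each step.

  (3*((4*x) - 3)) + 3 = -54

Step 1. [(3*((4*x) - 3)) + 3 = -54] 3 | LHS and 3 | -54: pull 3 out, so factor: ((4*x) - 3) + 1 = -18.
Step 2. [((4*x) - 3) + 1 = -18] peel the +1: subtract 1 from each side, so sub: (4*x) - 3 = -19.
Step 3. [(4*x) - 3 = -19] 3 comes off first (add 3) ⇒ sub: 4*x = -16.
Step 4. [4*x = -16] divide by the outer 4 ⇒ div: x = -4.

Answer: x ∈ {-4}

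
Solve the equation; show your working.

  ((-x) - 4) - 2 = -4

Step 1. [((-x) - 4) - 2 = -4] the outer -2 inverts by adding 2 ⇒ sub: (-x) - 4 = -2.
Step 2. [(-x) - 4 = -2] 4 comes off first (add 4), so sub: -x = 2.
Step 3. [-x = 2] LHS negated; negate both sides, so neg: x = -2.

Answer: x ∈ {-2}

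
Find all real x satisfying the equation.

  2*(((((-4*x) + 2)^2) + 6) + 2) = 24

Step 1. [2*(((((-4*x) + 2)^2) + 6) + 2) = 24] 2·(inner) — divide through by 2 ⇒ div: ((((-4*x) + 2)^2) + 6) + 2 = 12.
Step 2. [((((-4*x) + 2)^2) + 6) + 2 = 12] +2 is outermost — subtract 2 both sides, so sub: (((-4*x) + 2)^2) + 6 = 10.
Step 3. [(((-4*x) + 2)^2) + 6 = 10] the outer +6 inverts by subtracting 6. So sub: ((-4*x) + 2)^2 = 4.
Step 4. [((-4*x) + 2)^2 = 4] LHS squared, RHS 4 ≥ 0: apply √ (±). So sqrt: (-4*x) + 2 = 2 or -2.
Step 5. [(-4*x) + 2 = 2 or -2] the outer +2 inverts by subtracting 2. So sub: -4*x = 0 or -4.
Step 6. [-4*x = 0 or -4] -4·(inner) — divide through by -4. So div: x = 0 or 1.

Answer: x ∈ {0, 1}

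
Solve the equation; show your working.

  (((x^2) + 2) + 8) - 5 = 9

Step 1. [(((x^2) + 2) + 8) - 5 = 9] 5 comes off first (add 5), so sub: ((x^2) + 2) + 8 = 14.
Step 2. [((x^2) + 2) + 8 = 14] the outer +8 inverts by subtracting 8. So sub: (x^2) + 2 = 6.
Step 3. [(x^2) + 2 = 6] the outer +2 inverts by subtracting 2 ⇒ sub: x^2 = 4.
Step 4. [x^2 = 4] √ both sides: 4 ≥ 0 gives two branches ⇒ sqrt: x = 2 or -2.

Answer: x ∈ {-2, 2}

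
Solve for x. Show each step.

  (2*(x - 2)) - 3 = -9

Step 1. [(2*(x - 2)) - 3 = -9] add 3: x sits inside (… - 3), so sub: 2*(x - 2) = -6.
Step 2. [2*(x - 2) = -6] 2·(inner) — divide through by 2, so div: x - 2 = -3.
Step 3. [x - 2 = -3] the outer -2 inverts by adding 2. So sub: x = -1.

Answer: x ∈ {-1}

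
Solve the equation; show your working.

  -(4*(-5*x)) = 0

Step 1. [-(4*(-5*x)) = 0] flip signs both sides ⇒ neg: 4*(-5*x) = 0.
Step 2. [4*(-5*x) = 0] divide by the outer 4 ⇒ div: -5*x = 0.
Step 3. [-5*x = 0] leading coefficient -5: divide by -5 ⇒ div: x = 0.

Answer: x ∈ {0}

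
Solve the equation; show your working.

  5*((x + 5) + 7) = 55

Step 1. [5*((x + 5) + 7) = 55] 5 out front; divide by 5, so div: (x + 5) + 7 = 11.
Step 2. [(x + 5) + 7 = 11] 7 comes off first (subtract 7) ⇒ sub: x + 5 = 4.
Step 3. [x + 5 = 4] the outer +5 inverts by subtracting 5. So sub: x = -1.

Answer: x ∈ {-1}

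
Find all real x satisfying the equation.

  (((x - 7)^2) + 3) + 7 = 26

Step 1. [(((x - 7)^2) + 3) + 7 = 26] 7 comes off first (subtract 7). So sub: ((x - 7)^2) + 3 = 19.
Step 2. [((x - 7)^2) + 3 = 19] subtract 3: x sits inside (… + 3) ⇒ sub: (x - 7)^2 = 16.
Step 3. [(x - 7)^2 = 16] √ both sides: 16 ≥ 0 gives two branches. So sqrt: x - 7 = 4 or -4.
Step 4. [x - 7 = 4 or -4] peel the -7: add 7 from each side. So sub: x = 11 or 3.

Answer: x ∈ {3, 11}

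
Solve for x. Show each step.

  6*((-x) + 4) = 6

Step 1. [6*((-x) + 4) = 6] leading coefficient 6: divide by 6 ⇒ div: (-x) + 4 = 1.
Step 2. [(-x) + 4 = 1] 4 comes off first (subtract 4). So sub: -x = -3.
Step 3. [-x = -3] leading − — multiply by −1, so neg: x = 3.

Answer: x ∈ {3}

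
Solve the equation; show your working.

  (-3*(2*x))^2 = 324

Step 1. [(-3*(2*x))^2 = 324] √ both sides: 324 ≥ 0 gives two branches. So sqrt: -3*(2*x) = 18 or -18.
Step 2. [-3*(2*x) = 18 or -18] leading coefficient -3: divide by -3, so div: 2*x = -6 or 6.
Step 3. [2*x = -6 or 6] 2·(inner) — divide through by 2. So div: x = -3 or 3.

Answer: x ∈ {-3, 3}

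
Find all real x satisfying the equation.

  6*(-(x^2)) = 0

Step 1. [6*(-(x^2)) = 0] 6·(inner) — divide through by 6. So div: -(x^2) = 0.
Step 2. [-(x^2) = 0] flip signs both sides, so neg: x^2 = 0.
Step 3. [x^2 = 0] LHS squared, RHS 0 ≥ 0: apply √ (±) ⇒ sqrt: x = 0.

Answer: x ∈ {0}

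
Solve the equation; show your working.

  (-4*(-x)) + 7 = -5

Step 1. [(-4*(-x)) + 7 = -5] 7 comes off first (subtract 7), so sub: -4*(-x) = -12.
Step 2. [-4*(-x) = -12] LHS = -4·(…); ÷-4 both sides. So div: -x = 3.
Step 3. [-x = 3] flip signs both sides, so neg: x = -3.

Answer: x ∈ {-3}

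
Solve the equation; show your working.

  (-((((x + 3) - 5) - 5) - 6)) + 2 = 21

Step 1. [(-((((x + 3) - 5) - 5) - 6)) + 2 = 21] the outer +2 inverts by subtracting 2. So sub: -((((x + 3) - 5) - 5) - 6) = 19.
Step 2. [-((((x + 3) - 5) - 5) - 6) = 19] LHS negated; negate both sides ⇒ neg: (((x + 3) - 5) - 5) - 6 = -19.
Step 3. [(((x + 3) - 5) - 5) - 6 = -19] the outer -6 inverts by adding 6 ⇒ sub: ((x + 3) - 5) - 5 = -13.
Step 4. [((x + 3) - 5) - 5 = -13] -5 is outermost — add 5 both sides ⇒ sub: (x + 3) - 5 = -8.
Step 5. [(x + 3) - 5 = -8] 5 comes off first (add 5). So sub: x + 3 = -3.
Step 6. [x + 3 = -3] +3 is outermost — subtract 3 both sides, so sub: x = -6.

Answer: x ∈ {-6}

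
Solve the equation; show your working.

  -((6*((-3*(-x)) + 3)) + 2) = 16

Step 1. [-((6*((-3*(-x)) + 3)) + 2) = 16] flip signs both sides ⇒ neg: (6*((-3*(-x)) + 3)) + 2 = -16.
Step 2. [(6*((-3*(-x)) + 3)) + 2 = -16] the outer +2 inverts by subtracting 2, so sub: 6*((-3*(-x)) + 3) = -18.
Step 3. [6*((-3*(-x)) + 3) = -18] leading coefficient 6: divide by 6 ⇒ div: (-3*(-x)) + 3 = -3.
Step 4. [(-3*(-x)) + 3 = -3] -3 divides every term; factor it out ⇒ factor: (-x) - 1 = 1.
Step 5. [(-x) - 1 = 1] add 1: x sits inside (… - 1). So sub: -x = 2.
Step 6. [-x = 2] LHS negated; negate both sides. So neg: x = -2.

Answer: x ∈ {-2}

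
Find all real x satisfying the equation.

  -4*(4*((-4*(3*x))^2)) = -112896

Step 1. [-4*(4*((-4*(3*x))^2)) = -112896] divide by the outer -4. So div: 4*((-4*(3*x))^2) = 28224.
Step 2. [4*((-4*(3*x))^2) = 28224] 4 out front; divide by 4, so div: (-4*(3*x))^2 = 7056.
Step 3. [(-4*(3*x))^2 = 7056] 7056 ≥ 0, LHS is (·)² — take ±√ ⇒ sqrt: -4*(3*x) = 84 or -84.
Step 4. [-4*(3*x) = 84 or -84] divide by the outer -4, so div: 3*x = -21 or 21.
Step 5. [3*x = -21 or 21] 3·(inner) — divide through by 3, so div: x = -7 or 7.

Answer: x ∈ {-7, 7}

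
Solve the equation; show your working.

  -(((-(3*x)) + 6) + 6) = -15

Step 1. [-(((-(3*x)) + 6) + 6) = -15] leading − — multiply by −1, so neg: ((-(3*x)) + 6) + 6 = 15.
Step 2. [((-(3*x)) + 6) + 6 = 15] +6 is outermost — subtract 6 both sides. So sub: (-(3*x)) + 6 = 9.
Step 3. [(-(3*x)) + 6 = 9] +6 is outermost — subtract 6 both sides, so sub: -(3*x) = 3.
Step 4. [-(3*x) = 3] flip signs both sides ⇒ neg: 3*x = -3.
Step 5. [3*x = -3] 3·(inner) — divide through by 3, so div: x = -1.

Answer: x ∈ {-1}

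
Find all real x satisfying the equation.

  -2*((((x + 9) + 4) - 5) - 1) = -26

Step 1. [-2*((((x + 9) + 4) - 5) - 1) = -26] LHS = -2·(…); ÷-2 both sides ⇒ div: (((x + 9) + 4) - 5) - 1 = 13.
Step 2. [(((x + 9) + 4) - 5) - 1 = 13] -1 is outermost — add 1 both sides. So sub: ((x + 9) + 4) - 5 = 14.
Step 3. [((x + 9) + 4) - 5 = 14] 5 comes off first (add 5), so sub: (x + 9) + 4 = 19.
Step 4. [(x + 9) + 4 = 19] peel the +4: subtract 4 from each side ⇒ sub: x + 9 = 15.
Step 5. [x + 9 = 15] the outer +9 inverts by subtracting 9. So sub: x = 6.

Answer: x ∈ {6}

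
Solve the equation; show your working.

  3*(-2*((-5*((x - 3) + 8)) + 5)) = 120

Step 1. [3*(-2*((-5*((x - 3) + 8)) + 5)) = 120] LHS = 3·(…); ÷3 both sides ⇒ div: -2*((-5*((x - 3) + 8)) + 5) = 40.
Step 2. [-2*((-5*((x - 3) + 8)) + 5) = 40] divide by the outer -2 ⇒ div: (-5*((x - 3) + 8)) + 5 = -20.
Step 3. [(-5*((x - 3) + 8)) + 5 = -20] the outer +5 inverts by subtracting 5, so sub: -5*((x - 3) + 8) = -25.
Step 4. [-5*((x - 3) + 8) = -25] -5 out front; divide by -5. So div: (x - 3) + 8 = 5.
Step 5. [(x - 3) + 8 = 5] the outer +8 inverts by subtracting 8. So sub: x - 3 = -3.
Step 6. [x - 3 = -3] peel the -3: add 3 from each side, so sub: x = 0.

Answer: x ∈ {0}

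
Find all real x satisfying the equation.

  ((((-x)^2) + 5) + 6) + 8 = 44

Step 1. [((((-x)^2) + 5) + 6) + 8 = 44] +8 is outermost — subtract 8 both sides ⇒ sub: (((-x)^2) + 5) + 6 = 36.
Step 2. [(((-x)^2) + 5) + 6 = 36] 6 comes off first (subtract 6), so sub: ((-x)^2) + 5 = 30.
Step 3. [((-x)^2) + 5 = 30] the outer +5 inverts by subtracting 5. So sub: (-x)^2 = 25.
Step 4. [(-x)^2 = 25] 25 ≥ 0, LHS is (·)² — take ±√ ⇒ sqrt: -x = 5 or -5.
Step 5. [-x = 5 or -5] leading − — multiply by −1. So neg: x = -5 or 5.

Answer: x ∈ {-5, 5}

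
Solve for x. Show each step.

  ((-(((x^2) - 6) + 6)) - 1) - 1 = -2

Step 1. [((-(((x^2) - 6) + 6)) - 1) - 1 = -2] -1 is outermost — add 1 both sides. So sub: (-(((x^2) - 6) + 6)) - 1 = -1.
Step 2. [(-(((x^2) - 6) + 6)) - 1 = -1] peel the -1: add 1 from each side. So sub: -(((x^2) - 6) + 6) = 0.
Step 3. [-(((x^2) - 6) + 6) = 0] leading − — multiply by −1. So neg: ((x^2) - 6) + 6 = 0.
Step 4. [((x^2) - 6) + 6 = 0] the outer +6 inverts by subtracting 6 ⇒ sub: (x^2) - 6 = -6.
Step 5. [(x^2) - 6 = -6] -6 is outermost — add 6 both sides, so sub: x^2 = 0.
Step 6. [x^2 = 0] LHS squared, RHS 0 ≥ 0: apply √ (±) ⇒ sqrt: x = 0.

Answer: x ∈ {0}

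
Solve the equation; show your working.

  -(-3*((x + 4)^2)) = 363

Step 1. [-(-3*((x + 4)^2)) = 363] leading − — multiply by −1 ⇒ neg: -3*((x + 4)^2) = -363.
Step 2. [-3*((x + 4)^2) = -363] LHS = -3·(…); ÷-3 both sides, so div: (x + 4)^2 = 121.
Step 3. [(x + 4)^2 = 121] LHS squared, RHS 121 ≥ 0: apply √ (±). So sqrt: x + 4 = 11 or -11.
Step 4. [x + 4 = 11 or -11] 4 comes off first (subtract 4), so sub: x = 7 or -15.

Answer: x ∈ {-15, 7}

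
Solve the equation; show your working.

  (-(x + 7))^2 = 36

Step 1. [(-(x + 7))^2 = 36] √ both sides: 36 ≥ 0 gives two branches, so sqrt: -(x + 7) = 6 or -6.
Step 2. [-(x + 7) = 6 or -6] leading − — multiply by −1 ⇒ neg: x + 7 = -6 or 6.
Step 3. [x + 7 = -6 or 6] 7 comes off first (subtract 7) ⇒ sub: x = -13 or -1.

Answer: x ∈ {-13, -1}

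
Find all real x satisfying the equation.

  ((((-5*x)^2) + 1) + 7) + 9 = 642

Step 1. [((((-5*x)^2) + 1) + 7) + 9 = 642] peel the +9: subtract 9 from each side ⇒ sub: (((-5*x)^2) + 1) + 7 = 633.
Step 2. [(((-5*x)^2) + 1) + 7 = 633] the outer +7 inverts by subtracting 7. So sub: ((-5*x)^2) + 1 = 626.
Step 3. [((-5*x)^2) + 1 = 626] 1 comes off first (subtract 1). So sub: (-5*x)^2 = 625.
Step 4. [(-5*x)^2 = 625] LHS squared, RHS 625 ≥ 0: apply √ (±) ⇒ sqrt: -5*x = 25 or -25.
Step 5. [-5*x = 25 or -25] leading coefficient -5: divide by -5, so div: x = -5 or 5.

Answer: x ∈ {-5, 5}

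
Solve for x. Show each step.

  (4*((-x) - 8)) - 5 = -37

Step 1. [(4*((-x) - 8)) - 5 = -37] the outer -5 inverts by adding 5. So sub: 4*((-x) - 8) = -32.
Step 2. [4*((-x) - 8) = -32] 4 out front; divide by 4. So div: (-x) - 8 = -8.
Step 3. [(-x) - 8 = -8] the outer -8 inverts by adding 8 ⇒ sub: -x = 0.
Step 4. [-x = 0] leading − — multiply by −1, so neg: x = 0.

Answer: x ∈ {0}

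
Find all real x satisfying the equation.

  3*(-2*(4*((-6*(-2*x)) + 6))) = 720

Step 1. [3*(-2*(4*((-6*(-2*x)) + 6))) = 720] leading coefficient 3: divide by 3. So div: -2*(4*((-6*(-2*x)) + 6)) = 240.
Step 2. [-2*(4*((-6*(-2*x)) + 6)) = 240] -2 out front; divide by -2, so div: 4*((-6*(-2*x)) + 6) = -120.
Step 3. [4*((-6*(-2*x)) + 6) = -120] divide by the outer 4. So div: (-6*(-2*x)) + 6 = -30.
Step 4. [(-6*(-2*x)) + 6 = -30] 6 comes off first (subtract 6), so sub: -6*(-2*x) = -36.
Step 5. [-6*(-2*x) = -36] -6 out front; divide by -6, so div: -2*x = 6.
Step 6. [-2*x = 6] -2·(inner) — divide through by -2, so div: x = -3.

Answer: x ∈ {-3}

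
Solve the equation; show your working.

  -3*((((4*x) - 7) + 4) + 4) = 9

Step 1. [-3*((((4*x) - 7) + 4) + 4) = 9] -3 out front; divide by -3 ⇒ div: (((4*x) - 7) + 4) + 4 = -3.
Step 2. [(((4*x) - 7) + 4) + 4 = -3] subtract 4: x sits inside (… + 4), so sub: ((4*x) - 7) + 4 = -7.
Step 3. [((4*x) - 7) + 4 = -7] subtract 4: x sits inside (… + 4). So sub: (4*x) - 7 = -11.
Step 4. [(4*x) - 7 = -11] -7 is outermost — add 7 both sides, so sub: 4*x = -4.
Step 5. [4*x = -4] LHS = 4·(…); ÷4 both sides. So div: x = -1.

Answer: x ∈ {-1}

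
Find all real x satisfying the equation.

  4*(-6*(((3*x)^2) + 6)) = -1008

Step 1. [4*(-6*(((3*x)^2) + 6)) = -1008] divide by the outer 4, so div: -6*(((3*x)^2) + 6) = -252.
Step 2. [-6*(((3*x)^2) + 6) = -252] divide by the outer -6. So div: ((3*x)^2) + 6 = 42.
Step 3. [((3*x)^2) + 6 = 42] 6 comes off first (subtract 6). So sub: (3*x)^2 = 36.
Step 4. [(3*x)^2 = 36] LHS squared, RHS 36 ≥ 0: apply √ (±) ⇒ sqrt: 3*x = 6 or -6.
Step 5. [3*x = 6 or -6] 3 out front; divide by 3 ⇒ div: x = 2 or -2.

Answer: x ∈ {-2, 2}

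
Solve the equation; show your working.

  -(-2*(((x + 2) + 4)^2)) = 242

Step 1. [-(-2*(((x + 2) + 4)^2)) = 242] flip signs both sides. So neg: -2*(((x + 2) + 4)^2) = -242.
Step 2. [-2*(((x + 2) + 4)^2) = -242] divide by the outer -2. So div: ((x + 2) + 4)^2 = 121.
Step 3. [((x + 2) + 4)^2 = 121] √ both sides: 121 ≥ 0 gives two branches. So sqrt: (x + 2) + 4 = 11 or -11.
Step 4. [(x + 2) + 4 = 11 or -11] peel the +4: subtract 4 from each side, so sub: x + 2 = 7 or -15.
Step 5. [x + 2 = 7 or -15] 2 comes off first (subtract 2). So sub: x = 5 or -17.

Answer: x ∈ {-17, 5}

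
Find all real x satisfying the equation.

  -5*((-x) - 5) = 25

Step 1. [-5*((-x) - 5) = 25] LHS = -5·(…); ÷-5 both sides ⇒ div: (-x) - 5 = -5.
Step 2. [(-x) - 5 = -5] add 5: x sits inside (… - 5), so sub: -x = 0.
Step 3. [-x = 0] leading − — multiply by −1 ⇒ neg: x = 0.

Answer: x ∈ {0}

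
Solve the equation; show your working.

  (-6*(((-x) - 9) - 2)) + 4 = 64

Step 1. [(-6*(((-x) - 9) - 2)) + 4 = 64] +4 is outermost — subtract 4 both sides ⇒ sub: -6*(((-x) - 9) - 2) = 60.
Step 2. [-6*(((-x) - 9) - 2) = 60] leading coefficient -6: divide by -6, so div: ((-x) - 9) - 2 = -10.
Step 3. [((-x) - 9) - 2 = -10] peel the -2: add 2 from each side ⇒ sub: (-x) - 9 = -8.
Step 4. [(-x) - 9 = -8] peel the -9: add 9 from each side. So sub: -x = 1.
Step 5. [-x = 1] flip signs both sides ⇒ neg: x = -1.

Answer: x ∈ {-1}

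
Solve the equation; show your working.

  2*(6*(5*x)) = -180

Step 1. [2*(6*(5*x)) = -180] leading coefficient 2: divide by 2. So div: 6*(5*x) = -90.
Step 2. [6*(5*x) = -90] LHS = 6·(…); ÷6 both sides, so div: 5*x = -15.
Step 3. [5*x = -15] 5·(inner) — divide through by 5. So div: x = -3.

Answer: x ∈ {-3}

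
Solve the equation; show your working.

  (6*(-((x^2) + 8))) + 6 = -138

Step 1. [(6*(-((x^2) + 8))) + 6 = -138] the outer +6 inverts by subtracting 6 ⇒ sub: 6*(-((x^2) + 8)) = -144.
Step 2. [6*(-((x^2) + 8)) = -144] divide by the outer 6, so div: -((x^2) + 8) = -24.
Step 3. [-((x^2) + 8) = -24] flip signs both sides. So neg: (x^2) + 8 = 24.
Step 4. [(x^2) + 8 = 24] +8 is outermost — subtract 8 both sides, so sub: x^2 = 16.
Step 5. [x^2 = 16] √ both sides: 16 ≥ 0 gives two branches ⇒ sqrt: x = 4 or -4.

Answer: x ∈ {-4, 4}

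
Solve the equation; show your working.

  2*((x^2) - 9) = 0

Step 1. [2*((x^2) - 9) = 0] divide by the outer 2, so div: (x^2) - 9 = 0.
Step 2. [(x^2) - 9 = 0] add 9: x sits inside (… - 9) ⇒ sub: x^2 = 9.
Step 3. [x^2 = 9] LHS squared, RHS 9 ≥ 0: apply √ (±). So sqrt: x = 3 or -3.

Answer: x ∈ {-3, 3}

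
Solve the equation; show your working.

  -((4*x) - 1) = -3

Step 1. [-((4*x) - 1) = -3] LHS negated; negate both sides. So neg: (4*x) - 1 = 3.
Step 2. [(4*x) - 1 = 3] 1 comes off first (add 1). So sub: 4*x = 4.
Step 3. [4*x = 4] divide by the outer 4, so div: x = 1.

Answer: x ∈ {1}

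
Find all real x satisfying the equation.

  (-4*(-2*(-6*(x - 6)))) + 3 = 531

Step 1. [(-4*(-2*(-6*(x - 6)))) + 3 = 531] +3 is outermost — subtract 3 both sides ⇒ sub: -4*(-2*(-6*(x - 6))) = 528.
Step 2. [-4*(-2*(-6*(x - 6))) = 528] LHS = -4·(…); ÷-4 both sides, so div: -2*(-6*(x - 6)) = -132.
Step 3. [-2*(-6*(x - 6)) = -132] -2·(inner) — divide through by -2, so div: -6*(x - 6) = 66.
Step 4. [-6*(x - 6) = 66] divide by the outer -6 ⇒ div: x - 6 = -11.
Step 5. [x - 6 = -11] add 6: x sits inside (… - 6). So sub: x = -5.

Answer: x ∈ {-5}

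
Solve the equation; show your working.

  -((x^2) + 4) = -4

Step 1. [-((x^2) + 4) = -4] leading − — multiply by −1 ⇒ neg: (x^2) + 4 = 4.
Step 2. [(x^2) + 4 = 4] peel the +4: subtract 4 from each side, so sub: x^2 = 0.
Step 3. [x^2 = 0] LHS squared, RHS 0 ≥ 0: apply √ (±). So sqrt: x = 0.

Answer: x ∈ {0}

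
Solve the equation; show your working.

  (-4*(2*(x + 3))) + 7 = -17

Step 1. [(-4*(2*(x + 3))) + 7 = -17] 7 comes off first (subtract 7) ⇒ sub: -4*(2*(x + 3)) = -24.
Step 2. [-4*(2*(x + 3)) = -24] -4·(inner) — divide through by -4, so div: 2*(x + 3) = 6.
Step 3. [2*(x + 3) = 6] leading coefficient 2: divide by 2, so div: x + 3 = 3.
Step 4. [x + 3 = 3] subtract 3: x sits inside (… + 3) ⇒ sub: x = 0.

Answer: x ∈ {0}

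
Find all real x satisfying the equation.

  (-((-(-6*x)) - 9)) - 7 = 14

Step 1. [(-((-(-6*x)) - 9)) - 7 = 14] add 7: x sits inside (… - 7), so sub: -((-(-6*x)) - 9) = 21.
Step 2. [-((-(-6*x)) - 9) = 21] leading − — multiply by −1. So neg: (-(-6*x)) - 9 = -21.
Step 3. [(-(-6*x)) - 9 = -21] -9 is outermost — add 9 both sides. So sub: -(-6*x) = -12.
Step 4. [-(-6*x) = -12] LHS negated; negate both sides, so neg: -6*x = 12.
Step 5. [-6*x = 12] LHS = -6·(…); ÷-6 both sides, so div: x = -2.

Answer: x ∈ {-2}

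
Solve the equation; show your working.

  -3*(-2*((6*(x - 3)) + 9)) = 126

Step 1. [-3*(-2*((6*(x - 3)) + 9)) = 126] LHS = -3·(…); ÷-3 both sides. So div: -2*((6*(x - 3)) + 9) = -42.
Step 2. [-2*((6*(x - 3)) + 9) = -42] leading coefficient -2: divide by -2 ⇒ div: (6*(x - 3)) + 9 = 21.
Step 3. [(6*(x - 3)) + 9 = 21] peel the +9: subtract 9 from each side, so sub: 6*(x - 3) = 12.
Step 4. [6*(x - 3) = 12] leading coefficient 6: divide by 6. So div: x - 3 = 2.
Step 5. [x - 3 = 2] add 3: x sits inside (… - 3), so sub: x = 5.

Answer: x ∈ {5}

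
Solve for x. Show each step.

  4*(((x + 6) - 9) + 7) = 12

Step 1. [4*(((x + 6) - 9) + 7) = 12] 4·(inner) — divide through by 4 ⇒ div: ((x + 6) - 9) + 7 = 3.
Step 2. [((x + 6) - 9) + 7 = 3] the outer +7 inverts by subtracting 7 ⇒ sub: (x + 6) - 9 = -4.
Step 3. [(x + 6) - 9 = -4] add 9: x sits inside (… - 9) ⇒ sub: x + 6 = 5.
Step 4. [x + 6 = 5] the outer +6 inverts by subtracting 6. So sub: x = -1.

Answer: x ∈ {-1}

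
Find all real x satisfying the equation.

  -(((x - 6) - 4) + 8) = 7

Step 1. [-(((x - 6) - 4) + 8) = 7] LHS negated; negate both sides, so neg: ((x - 6) - 4) + 8 = -7.
Step 2. [((x - 6) - 4) + 8 = -7] the outer +8 inverts by subtracting 8 ⇒ sub: (x - 6) - 4 = -15.
Step 3. [(x - 6) - 4 = -15] add 4: x sits inside (… - 4) ⇒ sub: x - 6 = -11.
Step 4. [x - 6 = -11] add 6: x sits inside (… - 6), so sub: x = -5.

Answer: x ∈ {-5}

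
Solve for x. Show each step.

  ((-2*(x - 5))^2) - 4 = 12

Step 1. [((-2*(x - 5))^2) - 4 = 12] add 4: x sits inside (… - 4) ⇒ sub: (-2*(x - 5))^2 = 16.
Step 2. [(-2*(x - 5))^2 = 16] 16 ≥ 0, LHS is (·)² — take ±√. So sqrt: -2*(x - 5) = 4 or -4.
Step 3. [-2*(x - 5) = 4 or -4] divide by the outer -2 ⇒ div: x - 5 = -2 or 2.
Step 4. [x - 5 = -2 or 2] 5 comes off first (add 5). So sub: x = 3 or 7.

Answer: x ∈ {3, 7}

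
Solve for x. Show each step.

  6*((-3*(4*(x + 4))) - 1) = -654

Step 1. [6*((-3*(4*(x + 4))) - 1) = -654] leading coefficient 6: divide by 6. So div: (-3*(4*(x + 4))) - 1 = -109.
Step 2. [(-3*(4*(x + 4))) - 1 = -109] 1 comes off first (add 1), so sub: -3*(4*(x + 4)) = -108.
Step 3. [-3*(4*(x + 4)) = -108] -3 out front; divide by -3. So div: 4*(x + 4) = 36.
Step 4. [4*(x + 4) = 36] 4·(inner) — divide through by 4, so div: x + 4 = 9.
Step 5. [x + 4 = 9] the outer +4 inverts by subtracting 4. So sub: x = 5.

Answer: x ∈ {5}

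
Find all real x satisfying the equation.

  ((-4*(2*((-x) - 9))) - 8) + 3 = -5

Step 1. [((-4*(2*((-x) - 9))) - 8) + 3 = -5] +3 is outermost — subtract 3 both sides ⇒ sub: (-4*(2*((-x) - 9))) - 8 = -8.
Step 2. [(-4*(2*((-x) - 9))) - 8 = -8] common factor -4 (LHS and -8) — divide through. So factor: (2*((-x) - 9)) + 2 = 2.
Step 3. [(2*((-x) - 9)) + 2 = 2] 2 comes off first (subtract 2), so sub: 2*((-x) - 9) = 0.
Step 4. [2*((-x) - 9) = 0] 2 out front; divide by 2, so div: (-x) - 9 = 0.
Step 5. [(-x) - 9 = 0] peel the -9: add 9 from each side, so sub: -x = 9.
Step 6. [-x = 9] leading − — multiply by −1, so neg: x = -9.

Answer: x ∈ {-9}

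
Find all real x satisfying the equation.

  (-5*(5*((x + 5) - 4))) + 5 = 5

Step 1. [(-5*(5*((x + 5) - 4))) + 5 = 5] -5 | LHS and -5 | 5: pull -5 out. So factor: (5*((x + 5) - 4)) - 1 = -1.
Step 2. [(5*((x + 5) - 4)) - 1 = -1] -1 is outermost — add 1 both sides ⇒ sub: 5*((x + 5) - 4) = 0.
Step 3. [5*((x + 5) - 4) = 0] LHS = 5·(…); ÷5 both sides, so div: (x + 5) - 4 = 0.
Step 4. [(x + 5) - 4 = 0] -4 is outermost — add 4 both sides. So sub: x + 5 = 4.
Step 5. [x + 5 = 4] the outer +5 inverts by subtracting 5, so sub: x = -1.

Answer: x ∈ {-1}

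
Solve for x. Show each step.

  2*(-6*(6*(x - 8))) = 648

Step 1. [2*(-6*(6*(x - 8))) = 648] 2·(inner) — divide through by 2, so div: -6*(6*(x - 8)) = 324.
Step 2. [-6*(6*(x - 8)) = 324] leading coefficient -6: divide by -6. So div: 6*(x - 8) = -54.
Step 3. [6*(x - 8) = -54] 6·(inner) — divide through by 6, so div: x - 8 = -9.
Step 4. [x - 8 = -9] 8 comes off first (add 8), so sub: x = -1.

Answer: x ∈ {-1}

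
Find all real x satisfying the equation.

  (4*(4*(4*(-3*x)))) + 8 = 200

Step 1. [(4*(4*(4*(-3*x)))) + 8 = 200] subtract 8: x sits inside (… + 8). So sub: 4*(4*(4*(-3*x))) = 192.
Step 2. [4*(4*(4*(-3*x))) = 192] LHS = 4·(…); ÷4 both sides, so div: 4*(4*(-3*x)) = 48.
Step 3. [4*(4*(-3*x)) = 48] 4 out front; divide by 4. So div: 4*(-3*x) = 12.
Step 4. [4*(-3*x) = 12] 4 out front; divide by 4 ⇒ div: -3*x = 3.
Step 5. [-3*x = 3] -3 out front; divide by -3 ⇒ div: x = -1.

Answer: x ∈ {-1}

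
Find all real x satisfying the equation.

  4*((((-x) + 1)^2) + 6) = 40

Step 1. [4*((((-x) + 1)^2) + 6) = 40] 4·(inner) — divide through by 4 ⇒ div: (((-x) + 1)^2) + 6 = 10.
Step 2. [(((-x) + 1)^2) + 6 = 10] 6 comes off first (subtract 6) ⇒ sub: ((-x) + 1)^2 = 4.
Step 3. [((-x) + 1)^2 = 4] 4 ≥ 0, LHS is (·)² — take ±√ ⇒ sqrt: (-x) + 1 = 2 or -2.
Step 4. [(-x) + 1 = 2 or -2] peel the +1: subtract 1 from each side. So sub: -x = 1 or -3.
Step 5. [-x = 1 or -3] flip signs both sides. So neg: x = -1 or 3.

Answer: x ∈ {-1, 3}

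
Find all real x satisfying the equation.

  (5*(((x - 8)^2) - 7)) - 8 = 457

Step 1. [(5*(((x - 8)^2) - 7)) - 8 = 457] peel the -8: add 8 from each side. So sub: 5*(((x - 8)^2) - 7) = 465.
Step 2. [5*(((x - 8)^2) - 7) = 465] divide by the outer 5. So div: ((x - 8)^2) - 7 = 93.
Step 3. [((x - 8)^2) - 7 = 93] peel the -7: add 7 from each side. So sub: (x - 8)^2 = 100.
Step 4. [(x - 8)^2 = 100] 100 ≥ 0, LHS is (·)² — take ±√ ⇒ sqrt: x - 8 = 10 or -10.
Step 5. [x - 8 = 10 or -10] 8 comes off first (add 8), so sub: x = 18 or -2.

Answer: x ∈ {-2, 18}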